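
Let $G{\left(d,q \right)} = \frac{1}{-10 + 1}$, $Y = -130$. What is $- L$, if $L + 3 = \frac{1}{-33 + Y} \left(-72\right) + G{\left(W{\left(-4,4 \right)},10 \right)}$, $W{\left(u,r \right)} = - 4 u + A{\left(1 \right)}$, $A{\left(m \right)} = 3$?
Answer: $\frac{3916}{1467} \approx 2.6694$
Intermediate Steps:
$W{\left(u,r \right)} = 3 - 4 u$ ($W{\left(u,r \right)} = - 4 u + 3 = 3 - 4 u$)
$G{\left(d,q \right)} = - \frac{1}{9}$ ($G{\left(d,q \right)} = \frac{1}{-9} = - \frac{1}{9}$)
$L = - \frac{3916}{1467}$ ($L = -3 - \left(\frac{1}{9} - \frac{1}{-33 - 130} \left(-72\right)\right) = -3 - \left(\frac{1}{9} - \frac{1}{-163} \left(-72\right)\right) = -3 - - \frac{485}{1467} = -3 + \left(\frac{72}{163} - \frac{1}{9}\right) = -3 + \frac{485}{1467} = - \frac{3916}{1467} \approx -2.6694$)
$- L = \left(-1\right) \left(- \frac{3916}{1467}\right) = \frac{3916}{1467}$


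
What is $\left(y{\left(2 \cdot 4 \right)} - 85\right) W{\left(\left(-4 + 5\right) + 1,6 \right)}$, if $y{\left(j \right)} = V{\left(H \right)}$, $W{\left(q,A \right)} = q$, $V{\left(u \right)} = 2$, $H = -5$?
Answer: $-166$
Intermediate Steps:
$y{\left(j \right)} = 2$
$\left(y{\left(2 \cdot 4 \right)} - 85\right) W{\left(\left(-4 + 5\right) + 1,6 \right)} = \left(2 - 85\right) \left(\left(-4 + 5\right) + 1\right) = - 83 \left(1 + 1\right) = \left(-83\right) 2 = -166$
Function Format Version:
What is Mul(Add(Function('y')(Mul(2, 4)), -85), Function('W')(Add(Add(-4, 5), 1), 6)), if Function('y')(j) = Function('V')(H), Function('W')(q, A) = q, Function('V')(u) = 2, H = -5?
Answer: -166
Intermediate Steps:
Function('y')(j) = 2
Mul(Add(Function('y')(Mul(2, 4)), -85), Function('W')(Add(Add(-4, 5), 1), 6)) = Mul(Add(2, -85), Add(Add(-4, 5), 1)) = Mul(-83, Add(1, 1)) = Mul(-83, 2) = -166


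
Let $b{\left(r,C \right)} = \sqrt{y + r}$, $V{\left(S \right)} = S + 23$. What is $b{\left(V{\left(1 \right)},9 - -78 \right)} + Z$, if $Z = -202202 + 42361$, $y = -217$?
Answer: $-159841 + i \sqrt{193} \approx -1.5984 \cdot 10^{5} + 13.892 i$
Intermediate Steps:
$V{\left(S \right)} = 23 + S$
$b{\left(r,C \right)} = \sqrt{-217 + r}$
$Z = -159841$
$b{\left(V{\left(1 \right)},9 - -78 \right)} + Z = \sqrt{-217 + \left(23 + 1\right)} - 159841 = \sqrt{-217 + 24} - 159841 = \sqrt{-193} - 159841 = i \sqrt{193} - 159841 = -159841 + i \sqrt{193}$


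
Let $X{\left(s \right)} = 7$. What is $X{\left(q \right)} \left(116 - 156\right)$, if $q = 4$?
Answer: $-280$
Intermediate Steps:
$X{\left(q \right)} \left(116 - 156\right) = 7 \left(116 - 156\right) = 7 \left(-40\right) = -280$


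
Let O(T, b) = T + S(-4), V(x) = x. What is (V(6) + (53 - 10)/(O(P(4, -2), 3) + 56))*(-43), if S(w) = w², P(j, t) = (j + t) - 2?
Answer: -20425/72 ≈ -283.68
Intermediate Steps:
P(j, t) = -2 + j + t
O(T, b) = 16 + T (O(T, b) = T + (-4)² = T + 16 = 16 + T)
(V(6) + (53 - 10)/(O(P(4, -2), 3) + 56))*(-43) = (6 + (53 - 10)/((16 + (-2 + 4 - 2)) + 56))*(-43) = (6 + 43/((16 + 0) + 56))*(-43) = (6 + 43/(16 + 56))*(-43) = (6 + 43/72)*(-43) = (475/72)*(-43) = -20425/72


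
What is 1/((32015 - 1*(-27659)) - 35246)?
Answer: 1/24428 ≈ 4.0937e-5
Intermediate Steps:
1/((32015 - 1*(-27659)) - 35246) = 1/((32015 + 27659) - 35246) = 1/(59674 - 35246) = 1/24428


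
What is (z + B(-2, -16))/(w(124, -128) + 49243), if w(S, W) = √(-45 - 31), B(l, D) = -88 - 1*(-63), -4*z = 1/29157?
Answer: -143577864343/282808102822500 + 2915701*I*√19/141404051411250 ≈ -0.00050769 + 8.9879e-8*I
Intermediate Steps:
z = -1/116628 (z = -¼/29157 = -¼*1/29157 = -1/116628 ≈ -8.5743e-6)
B(l, D) = -25 (B(l, D) = -88 + 63 = -25)
w(S, W) = 2*I*√19 (w(S, W) = √(-76) = 2*I*√19)
(z + B(-2, -16))/(w(124, -128) + 49243) = (-1/116628 - 25)/(2*I*√19 + 49243) = -2915701/(116628*(49243 + 2*I*√19))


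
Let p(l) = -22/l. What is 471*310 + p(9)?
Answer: 1314068/9 ≈ 1.4601e+5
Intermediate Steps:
471*310 + p(9) = 471*310 - 22/9 = 146010 - 22*⅑ = 146010 - 22/9 = 1314068/9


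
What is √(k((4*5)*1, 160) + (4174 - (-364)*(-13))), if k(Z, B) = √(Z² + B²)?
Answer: √(-558 + 20*√65) ≈ 19.919*I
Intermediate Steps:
k(Z, B) = √(B² + Z²)
√(k((4*5)*1, 160) + (4174 - (-364)*(-13))) = √(√(160² + ((4*5)*1)²) + (4174 - (-364)*(-13))) = √(√(25600 + (20*1)²) + (4174 - 1*4732)) = √(√(25600 + 20²) + (4174 - 4732)) = √(√(25600 + 400) - 558) = √(√26000 - 558) = √(20*√65 - 558) = √(-558 + 20*√65)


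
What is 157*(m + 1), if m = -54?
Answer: -8321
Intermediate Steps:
157*(m + 1) = 157*(-54 + 1) = 157*(-53) = -8321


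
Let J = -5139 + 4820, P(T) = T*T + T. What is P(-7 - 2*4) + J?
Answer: -109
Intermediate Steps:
P(T) = T + T**2 (P(T) = T**2 + T = T + T**2)
J = -319
P(-7 - 2*4) + J = (-7 - 2*4)*(1 + (-7 - 2*4)) - 319 = (-7 - 8)*(1 + (-7 - 8)) - 319 = -15*(1 - 15) - 319 = -15*(-14) - 319 = 210 - 319 = -109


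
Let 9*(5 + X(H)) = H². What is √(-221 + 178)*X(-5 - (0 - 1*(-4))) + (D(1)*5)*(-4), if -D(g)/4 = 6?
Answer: 480 + 4*I*√43 ≈ 480.0 + 26.23*I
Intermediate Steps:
D(g) = -24 (D(g) = -4*6 = -24)
X(H) = -5 + H²/9
√(-221 + 178)*X(-5 - (0 - 1*(-4))) + (D(1)*5)*(-4) = √(-221 + 178)*(-5 + (-5 - (0 - 1*(-4)))²/9) - 24*5*(-4) = √(-43)*(-5 + (-5 - (0 + 4))²/9) - 120*(-4) = (I*√43)*(-5 + (-5 - 1*4)²/9) + 480 = (I*√43)*(-5 + (-5 - 4)²/9) + 480 = (I*√43)*(-5 + (⅑)*(-9)²) + 480 = (I*√43)*(-5 + (⅑)*81) + 480 = (I*√43)*(-5 + 9) + 480 = (I*√43)*4 + 480 = 4*I*√43 + 480 = 480 + 4*I*√43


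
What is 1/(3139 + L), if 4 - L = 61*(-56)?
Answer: 1/6559 ≈ 0.00015246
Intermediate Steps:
L = 3420 (L = 4 - 61*(-56) = 4 - 1*(-3416) = 4 + 3416 = 3420)
1/(3139 + L) = 1/(3139 + 3420) = 1/6559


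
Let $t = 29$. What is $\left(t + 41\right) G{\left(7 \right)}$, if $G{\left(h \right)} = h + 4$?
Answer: $770$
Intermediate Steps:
$G{\left(h \right)} = 4 + h$
$\left(t + 41\right) G{\left(7 \right)} = \left(29 + 41\right) \left(4 + 7\right) = 70 \cdot 11 = 770$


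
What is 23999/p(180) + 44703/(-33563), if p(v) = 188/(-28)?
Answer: -5640450100/1577461 ≈ -3575.7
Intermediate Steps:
p(v) = -47/7 (p(v) = 188*(-1/28) = -47/7)
23999/p(180) + 44703/(-33563) = 23999/(-47/7) + 44703/(-33563) = 23999*(-7/47) + 44703*(-1/33563) = -167993/47 - 44703/33563 = -5640450100/1577461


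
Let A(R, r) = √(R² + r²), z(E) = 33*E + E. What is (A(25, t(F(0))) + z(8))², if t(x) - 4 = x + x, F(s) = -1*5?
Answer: (272 + √661)² ≈ 88631.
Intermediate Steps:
F(s) = -5
z(E) = 34*E
t(x) = 4 + 2*x (t(x) = 4 + (x + x) = 4 + 2*x)
(A(25, t(F(0))) + z(8))² = (√(25² + (4 + 2*(-5))²) + 34*8)² = (√(625 + (4 - 10)²) + 272)² = (√(625 + (-6)²) + 272)² = (√(625 + 36) + 272)² = (√661 + 272)² = (272 + √661)²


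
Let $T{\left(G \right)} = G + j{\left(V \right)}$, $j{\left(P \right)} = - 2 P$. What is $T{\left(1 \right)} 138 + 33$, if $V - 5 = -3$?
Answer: $-381$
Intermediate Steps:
$V = 2$ ($V = 5 - 3 = 2$)
$T{\left(G \right)} = -4 + G$ ($T{\left(G \right)} = G - 4 = -4 + G$)
$T{\left(1 \right)} 138 + 33 = \left(-4 + 1\right) 138 + 33 = \left(-3\right) 138 + 33 = -414 + 33 = -381$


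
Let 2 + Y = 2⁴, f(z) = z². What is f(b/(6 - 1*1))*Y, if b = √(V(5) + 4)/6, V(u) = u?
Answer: 7/50 ≈ 0.14000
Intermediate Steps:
b = ½ (b = √(5 + 4)/6 = √9*(⅙) = 3*(⅙) = ½ ≈ 0.50000)
Y = 14 (Y = -2 + 2⁴ = -2 + 16 = 14)
f(b/(6 - 1*1))*Y = (1/(2*(6 - 1*1)))²*14 = (1/(2*(6 - 1)))²*14 = ((½)/5)²*14 = ((½)*(⅕))²*14 = (⅒)²*14 = (1/100)*14 = 7/50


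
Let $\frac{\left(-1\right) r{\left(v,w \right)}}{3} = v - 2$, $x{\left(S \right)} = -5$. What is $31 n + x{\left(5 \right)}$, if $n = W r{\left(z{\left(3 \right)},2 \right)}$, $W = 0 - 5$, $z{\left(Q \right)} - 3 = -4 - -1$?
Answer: $-935$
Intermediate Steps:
$z{\left(Q \right)} = 0$ ($z{\left(Q \right)} = 3 - 3 = 0$)
$r{\left(v,w \right)} = 6 - 3 v$ ($r{\left(v,w \right)} = - 3 \left(v - 2\right) = - 3 \left(-2 + v\right) = 6 - 3 v$)
$W = -5$
$n = -30$ ($n = - 5 \left(6 - 0\right) = - 5 \left(6 + 0\right) = \left(-5\right) 6 = -30$)
$31 n + x{\left(5 \right)} = 31 \left(-30\right) - 5 = -930 - 5 = -935$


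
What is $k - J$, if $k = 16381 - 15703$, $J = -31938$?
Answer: $32616$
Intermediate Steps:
$k = 678$ ($k = 16381 - 15703 = 678$)
$k - J = 678 - -31938 = 678 + 31938 = 32616$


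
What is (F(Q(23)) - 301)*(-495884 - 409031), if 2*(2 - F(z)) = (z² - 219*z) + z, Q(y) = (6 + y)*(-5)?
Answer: 48171340195/2 ≈ 2.4086e+10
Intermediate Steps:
Q(y) = -30 - 5*y
F(z) = 2 + 109*z - z²/2 (F(z) = 2 - ((z² - 219*z) + z)/2 = 2 - (z² - 218*z)/2 = 2 + (109*z - z²/2) = 2 + 109*z - z²/2)
(F(Q(23)) - 301)*(-495884 - 409031) = ((2 + 109*(-30 - 5*23) - (-30 - 5*23)²/2) - 301)*(-495884 - 409031) = ((2 + 109*(-30 - 115) - (-30 - 115)²/2) - 301)*(-904915) = ((2 + 109*(-145) - ½*(-145)²) - 301)*(-904915) = ((2 - 15805 - ½*21025) - 301)*(-904915) = ((2 - 15805 - 21025/2) - 301)*(-904915) = (-52631/2 - 301)*(-904915) = -53233/2*(-904915) = 48171340195/2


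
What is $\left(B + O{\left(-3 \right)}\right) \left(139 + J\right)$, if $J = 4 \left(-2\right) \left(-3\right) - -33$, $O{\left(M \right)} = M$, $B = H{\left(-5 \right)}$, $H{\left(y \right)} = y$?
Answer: $-1568$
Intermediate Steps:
$B = -5$
$J = 57$ ($J = \left(-8\right) \left(-3\right) + 33 = 24 + 33 = 57$)
$\left(B + O{\left(-3 \right)}\right) \left(139 + J\right) = \left(-5 - 3\right) \left(139 + 57\right) = \left(-8\right) 196 = -1568$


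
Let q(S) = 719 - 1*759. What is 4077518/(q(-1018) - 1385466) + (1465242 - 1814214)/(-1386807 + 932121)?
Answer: -114207295793/52497515093 ≈ -2.1755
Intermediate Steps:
q(S) = -40 (q(S) = 719 - 759 = -40)
4077518/(q(-1018) - 1385466) + (1465242 - 1814214)/(-1386807 + 932121) = 4077518/(-40 - 1385466) + (1465242 - 1814214)/(-1386807 + 932121) = 4077518/(-1385506) - 348972/(-454686) = 4077518*(-1/1385506) - 348972*(-1/454686) = -2038759/692753 + 58162/75781 = -114207295793/52497515093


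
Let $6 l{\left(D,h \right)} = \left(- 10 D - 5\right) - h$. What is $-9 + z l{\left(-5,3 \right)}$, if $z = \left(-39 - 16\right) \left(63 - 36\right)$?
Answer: $-10404$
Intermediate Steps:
$l{\left(D,h \right)} = - \frac{5}{6} - \frac{5 D}{3} - \frac{h}{6}$ ($l{\left(D,h \right)} = \frac{\left(- 10 D - 5\right) - h}{6} = \frac{\left(-5 - 10 D\right) - h}{6} = \frac{-5 - h - 10 D}{6} = - \frac{5}{6} - \frac{5 D}{3} - \frac{h}{6}$)
$z = -1485$ ($z = \left(-55\right) 27 = -1485$)
$-9 + z l{\left(-5,3 \right)} = -9 - 1485 \left(- \frac{5}{6} - - \frac{25}{3} - \frac{1}{2}\right) = -9 - 1485 \left(- \frac{5}{6} + \frac{25}{3} - \frac{1}{2}\right) = -9 - 10395 = -10404$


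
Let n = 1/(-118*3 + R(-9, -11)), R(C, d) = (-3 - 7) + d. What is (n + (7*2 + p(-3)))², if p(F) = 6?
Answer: 56235001/140625 ≈ 399.89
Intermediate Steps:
R(C, d) = -10 + d
n = -1/375 (n = 1/(-118*3 + (-10 - 11)) = 1/(-354 - 21) = 1/(-375) = -1/375 ≈ -0.0026667)
(n + (7*2 + p(-3)))² = (-1/375 + (7*2 + 6))² = (-1/375 + (14 + 6))² = (-1/375 + 20)² = (7499/375)² = 56235001/140625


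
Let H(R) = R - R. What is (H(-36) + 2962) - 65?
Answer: 2897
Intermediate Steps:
H(R) = 0
(H(-36) + 2962) - 65 = (0 + 2962) - 65 = 2962 - 65 = 2897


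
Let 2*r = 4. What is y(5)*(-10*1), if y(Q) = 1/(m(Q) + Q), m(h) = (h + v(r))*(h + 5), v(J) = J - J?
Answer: -2/11 ≈ -0.18182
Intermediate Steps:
r = 2 (r = (½)*4 = 2)
v(J) = 0
m(h) = h*(5 + h) (m(h) = (h + 0)*(h + 5) = h*(5 + h))
y(Q) = 1/(Q + Q*(5 + Q)) (y(Q) = 1/(Q*(5 + Q) + Q) = 1/(Q + Q*(5 + Q)))
y(5)*(-10*1) = (1/(5*(6 + 5)))*(-10*1) = ((⅕)/11)*(-10) = ((⅕)*(1/11))*(-10) = (1/55)*(-10) = -2/11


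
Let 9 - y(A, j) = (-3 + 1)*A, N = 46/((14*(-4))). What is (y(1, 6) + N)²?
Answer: 81225/784 ≈ 103.60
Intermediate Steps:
N = -23/28 (N = 46/(-56) = 46*(-1/56) = -23/28 ≈ -0.82143)
y(A, j) = 9 + 2*A (y(A, j) = 9 - (-3 + 1)*A = 9 - (-2)*A = 9 + 2*A)
(y(1, 6) + N)² = ((9 + 2*1) - 23/28)² = ((9 + 2) - 23/28)² = (11 - 23/28)² = (285/28)² = 81225/784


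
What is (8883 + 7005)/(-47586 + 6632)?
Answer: -7944/20477 ≈ -0.38795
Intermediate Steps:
(8883 + 7005)/(-47586 + 6632) = 15888/(-40954) = 15888*(-1/40954) = -7944/20477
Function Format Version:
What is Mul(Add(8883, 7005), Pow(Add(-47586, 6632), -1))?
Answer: Rational(-7944, 20477) ≈ -0.38795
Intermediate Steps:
Mul(Add(8883, 7005), Pow(Add(-47586, 6632), -1)) = Mul(15888, Pow(-40954, -1)) = Mul(15888, Rational(-1, 40954)) = Rational(-7944, 20477)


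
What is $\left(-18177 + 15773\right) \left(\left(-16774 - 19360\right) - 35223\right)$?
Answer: $171542228$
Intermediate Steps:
$\left(-18177 + 15773\right) \left(\left(-16774 - 19360\right) - 35223\right) = - 2404 \left(-36134 - 35223\right) = \left(-2404\right) \left(-71357\right) = 171542228$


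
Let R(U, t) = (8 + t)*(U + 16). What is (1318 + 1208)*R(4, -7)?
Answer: 50520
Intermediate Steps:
R(U, t) = (8 + t)*(16 + U)
(1318 + 1208)*R(4, -7) = (1318 + 1208)*(128 + 8*4 + 16*(-7) + 4*(-7)) = 2526*(128 + 32 - 112 - 28) = 2526*20 = 50520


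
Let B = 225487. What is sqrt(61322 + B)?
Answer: sqrt(286809) ≈ 535.55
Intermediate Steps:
sqrt(61322 + B) = sqrt(61322 + 225487) = sqrt(286809)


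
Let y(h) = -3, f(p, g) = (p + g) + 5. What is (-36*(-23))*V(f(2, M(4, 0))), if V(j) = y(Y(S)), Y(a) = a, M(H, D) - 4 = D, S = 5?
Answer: -2484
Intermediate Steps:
M(H, D) = 4 + D
f(p, g) = 5 + g + p (f(p, g) = (g + p) + 5 = 5 + g + p)
V(j) = -3
(-36*(-23))*V(f(2, M(4, 0))) = -36*(-23)*(-3) = 828*(-3) = -2484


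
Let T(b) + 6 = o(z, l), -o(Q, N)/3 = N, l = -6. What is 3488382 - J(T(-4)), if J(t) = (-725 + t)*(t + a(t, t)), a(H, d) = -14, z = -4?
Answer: 3486956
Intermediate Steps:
o(Q, N) = -3*N
T(b) = 12 (T(b) = -6 - 3*(-6) = -6 + 18 = 12)
J(t) = (-725 + t)*(-14 + t) (J(t) = (-725 + t)*(t - 14) = (-725 + t)*(-14 + t))
3488382 - J(T(-4)) = 3488382 - (10150 + 12² - 739*12) = 3488382 - (10150 + 144 - 8868) = 3488382 - 1*1426 = 3488382 - 1426 = 3486956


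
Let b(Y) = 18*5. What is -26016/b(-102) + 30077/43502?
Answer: -188173517/652530 ≈ -288.38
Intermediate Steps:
b(Y) = 90
-26016/b(-102) + 30077/43502 = -26016/90 + 30077/43502 = -26016*1/90 + 30077*(1/43502) = -4336/15 + 30077/43502 = -188173517/652530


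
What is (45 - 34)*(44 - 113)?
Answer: -759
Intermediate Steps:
(45 - 34)*(44 - 113) = 11*(-69) = -759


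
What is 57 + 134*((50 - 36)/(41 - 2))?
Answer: 4099/39 ≈ 105.10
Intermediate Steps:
57 + 134*((50 - 36)/(41 - 2)) = 57 + 134*(14/39) = 57 + 1876/39 = 4099/39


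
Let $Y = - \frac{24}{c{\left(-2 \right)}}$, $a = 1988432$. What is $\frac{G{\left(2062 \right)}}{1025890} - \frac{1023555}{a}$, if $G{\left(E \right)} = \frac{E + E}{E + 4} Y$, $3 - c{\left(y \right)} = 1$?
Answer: $- \frac{542377925198379}{1053614808563920} \approx -0.51478$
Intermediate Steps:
$c{\left(y \right)} = 2$ ($c{\left(y \right)} = 3 - 1 = 2$)
$Y = -12$ ($Y = - \frac{24}{2} = \left(-24\right) \frac{1}{2} = -12$)
$G{\left(E \right)} = - \frac{24 E}{4 + E}$ ($G{\left(E \right)} = \frac{E + E}{E + 4} \left(-12\right) = \frac{2 E}{4 + E} \left(-12\right) = - \frac{24 E}{4 + E}$)
$\frac{G{\left(2062 \right)}}{1025890} - \frac{1023555}{a} = \frac{\left(-24\right) 2062 \frac{1}{4 + 2062}}{1025890} - \frac{1023555}{1988432} = \left(-24\right) 2062 \cdot \frac{1}{2066} \cdot \frac{1}{1025890} - \frac{1023555}{1988432} = \left(- \frac{24744}{1033}\right) \frac{1}{1025890} - \frac{1023555}{1988432} = - \frac{12372}{529872185} - \frac{1023555}{1988432} = - \frac{542377925198379}{1053614808563920}$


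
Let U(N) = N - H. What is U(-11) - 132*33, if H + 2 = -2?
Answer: -4363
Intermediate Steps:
H = -4 (H = -2 - 2 = -4)
U(N) = 4 + N (U(N) = N - 1*(-4) = N + 4 = 4 + N)
U(-11) - 132*33 = (4 - 11) - 132*33 = -7 - 4356 = -4363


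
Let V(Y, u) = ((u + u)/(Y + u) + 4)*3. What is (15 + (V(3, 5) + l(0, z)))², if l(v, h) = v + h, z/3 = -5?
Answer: 3969/16 ≈ 248.06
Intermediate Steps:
z = -15 (z = 3*(-5) = -15)
l(v, h) = h + v
V(Y, u) = 12 + 6*u/(Y + u) (V(Y, u) = ((2*u)/(Y + u) + 4)*3 = (2*u/(Y + u) + 4)*3 = (4 + 2*u/(Y + u))*3 = 12 + 6*u/(Y + u))
(15 + (V(3, 5) + l(0, z)))² = (15 + (6*(2*3 + 3*5)/(3 + 5) + (-15 + 0)))² = (15 + (6*(6 + 15)/8 - 15))² = (15 + (6*(⅛)*21 - 15))² = (15 + (63/4 - 15))² = (15 + ¾)² = (63/4)² = 3969/16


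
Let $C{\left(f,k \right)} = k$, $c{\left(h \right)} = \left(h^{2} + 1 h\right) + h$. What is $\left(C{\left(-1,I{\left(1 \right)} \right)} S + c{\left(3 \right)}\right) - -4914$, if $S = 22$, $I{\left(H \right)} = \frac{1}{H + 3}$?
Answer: $\frac{9869}{2} \approx 4934.5$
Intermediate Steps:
$I{\left(H \right)} = \frac{1}{3 + H}$
$c{\left(h \right)} = h^{2} + 2 h$ ($c{\left(h \right)} = \left(h^{2} + h\right) + h = \left(h + h^{2}\right) + h = h^{2} + 2 h$)
$\left(C{\left(-1,I{\left(1 \right)} \right)} S + c{\left(3 \right)}\right) - -4914 = \left(\frac{1}{3 + 1} \cdot 22 + 3 \left(2 + 3\right)\right) - -4914 = \left(\frac{1}{4} \cdot 22 + 3 \cdot 5\right) + 4914 = \left(\frac{1}{4} \cdot 22 + 15\right) + 4914 = \left(\frac{11}{2} + 15\right) + 4914 = \frac{41}{2} + 4914 = \frac{9869}{2}$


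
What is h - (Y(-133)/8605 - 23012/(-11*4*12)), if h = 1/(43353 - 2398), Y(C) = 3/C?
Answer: -4902762560653/112491753780 ≈ -43.583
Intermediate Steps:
h = 1/40955 ≈ 2.4417e-5
h - (Y(-133)/8605 - 23012/(-11*4*12)) = 1/40955 - ((3/(-133))/8605 - 23012/(-11*4*12)) = 1/40955 - ((3*(-1/133))*(1/8605) - 23012/((-44*12))) = 1/40955 - (-3/133*1/8605 - 23012/(-528)) = 1/40955 - (-3/1144465 - 23012*(-1/528)) = 1/40955 - (-3/1144465 + 523/12) = 1/40955 - 1*598555159/13733580 = 1/40955 - 598555159/13733580 = -4902762560653/112491753780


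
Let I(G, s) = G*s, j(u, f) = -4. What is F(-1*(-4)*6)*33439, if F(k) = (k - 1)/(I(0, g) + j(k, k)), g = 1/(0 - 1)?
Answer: -769097/4 ≈ -1.9227e+5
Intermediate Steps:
g = -1 (g = 1/(-1) = -1)
F(k) = ¼ - k/4 (F(k) = (k - 1)/(0*(-1) - 4) = (-1 + k)/(0 - 4) = (-1 + k)/(-4) = (-1 + k)*(-¼) = ¼ - k/4)
F(-1*(-4)*6)*33439 = (¼ - (-1*(-4))*6/4)*33439 = (¼ - 6)*33439 = -23/4*33439 = -769097/4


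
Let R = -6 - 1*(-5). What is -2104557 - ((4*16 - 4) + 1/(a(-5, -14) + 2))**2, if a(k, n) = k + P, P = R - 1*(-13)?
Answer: -170761798/81 ≈ -2.1082e+6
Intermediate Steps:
R = -1 (R = -6 + 5 = -1)
P = 12 (P = -1 - 1*(-13) = -1 + 13 = 12)
a(k, n) = 12 + k (a(k, n) = k + 12 = 12 + k)
-2104557 - ((4*16 - 4) + 1/(a(-5, -14) + 2))**2 = -2104557 - ((4*16 - 4) + 1/((12 - 5) + 2))**2 = -2104557 - ((64 - 4) + 1/(7 + 2))**2 = -2104557 - (60 + 1/9)**2 = -2104557 - (541/9)**2 = -2104557 - 1*292681/81 = -2104557 - 292681/81 = -170761798/81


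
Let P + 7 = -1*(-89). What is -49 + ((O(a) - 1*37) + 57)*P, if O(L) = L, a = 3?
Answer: 1837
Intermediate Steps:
P = 82 (P = -7 - 1*(-89) = -7 + 89 = 82)
-49 + ((O(a) - 1*37) + 57)*P = -49 + ((3 - 1*37) + 57)*82 = -49 + ((3 - 37) + 57)*82 = -49 + (-34 + 57)*82 = -49 + 23*82 = -49 + 1886 = 1837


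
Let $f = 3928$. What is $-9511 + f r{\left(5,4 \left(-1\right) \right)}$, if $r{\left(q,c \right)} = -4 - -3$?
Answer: $-13439$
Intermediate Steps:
$r{\left(q,c \right)} = -1$ ($r{\left(q,c \right)} = -4 + 3 = -1$)
$-9511 + f r{\left(5,4 \left(-1\right) \right)} = -9511 + 3928 \left(-1\right) = -9511 - 3928 = -13439$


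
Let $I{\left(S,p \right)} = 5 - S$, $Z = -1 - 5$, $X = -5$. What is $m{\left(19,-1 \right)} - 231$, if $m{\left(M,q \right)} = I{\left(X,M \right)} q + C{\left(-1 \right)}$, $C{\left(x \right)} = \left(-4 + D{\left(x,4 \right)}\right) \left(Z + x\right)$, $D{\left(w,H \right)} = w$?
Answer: $-206$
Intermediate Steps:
$Z = -6$
$C{\left(x \right)} = \left(-6 + x\right) \left(-4 + x\right)$ ($C{\left(x \right)} = \left(-4 + x\right) \left(-6 + x\right) = \left(-6 + x\right) \left(-4 + x\right)$)
$m{\left(M,q \right)} = 35 + 10 q$ ($m{\left(M,q \right)} = \left(5 - -5\right) q + \left(24 + \left(-1\right)^{2} - -10\right) = \left(5 + 5\right) q + \left(24 + 1 + 10\right) = 10 q + 35 = 35 + 10 q$)
$m{\left(19,-1 \right)} - 231 = \left(35 + 10 \left(-1\right)\right) - 231 = \left(35 - 10\right) - 231 = 25 - 231 = -206$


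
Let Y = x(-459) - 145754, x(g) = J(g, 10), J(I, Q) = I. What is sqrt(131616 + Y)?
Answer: I*sqrt(14597) ≈ 120.82*I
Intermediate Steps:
x(g) = g
Y = -146213 (Y = -459 - 145754 = -146213)
sqrt(131616 + Y) = sqrt(131616 - 146213) = sqrt(-14597) = I*sqrt(14597)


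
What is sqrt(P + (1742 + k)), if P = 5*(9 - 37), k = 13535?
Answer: sqrt(15137) ≈ 123.03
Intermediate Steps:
P = -140 (P = 5*(-28) = -140)
sqrt(P + (1742 + k)) = sqrt(-140 + (1742 + 13535)) = sqrt(-140 + 15277) = sqrt(15137)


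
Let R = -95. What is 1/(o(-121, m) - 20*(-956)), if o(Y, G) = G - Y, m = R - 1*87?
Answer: 1/19059 ≈ 5.2469e-5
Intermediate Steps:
m = -182 (m = -95 - 1*87 = -95 - 87 = -182)
1/(o(-121, m) - 20*(-956)) = 1/((-182 - 1*(-121)) - 20*(-956)) = 1/((-182 + 121) + 19120) = 1/(-61 + 19120) = 1/19059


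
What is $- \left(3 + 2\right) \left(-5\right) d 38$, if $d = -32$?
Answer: $-30400$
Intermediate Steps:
$- \left(3 + 2\right) \left(-5\right) d 38 = - \left(3 + 2\right) \left(-5\right) \left(-32\right) 38 = - 5 \left(-5\right) \left(-32\right) 38 = \left(-1\right) \left(-25\right) \left(-32\right) 38 = 25 \left(-32\right) 38 = \left(-800\right) 38 = -30400$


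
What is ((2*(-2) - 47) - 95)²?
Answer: 21316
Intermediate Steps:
((2*(-2) - 47) - 95)² = ((-4 - 47) - 95)² = (-51 - 95)² = (-146)² = 21316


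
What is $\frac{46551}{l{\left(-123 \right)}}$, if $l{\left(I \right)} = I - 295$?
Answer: $- \frac{46551}{418} \approx -111.37$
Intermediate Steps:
$l{\left(I \right)} = -295 + I$
$\frac{46551}{l{\left(-123 \right)}} = \frac{46551}{-295 - 123} = \frac{46551}{-418} = 46551 \left(- \frac{1}{418}\right) = - \frac{46551}{418}$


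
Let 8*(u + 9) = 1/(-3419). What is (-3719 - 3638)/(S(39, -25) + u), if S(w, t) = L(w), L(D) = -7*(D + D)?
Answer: 28746952/2168623 ≈ 13.256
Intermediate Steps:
u = -246169/27352 (u = -9 + (1/8)/(-3419) = -9 + (1/8)*(-1/3419) = -9 - 1/27352 = -246169/27352 ≈ -9.0000)
L(D) = -14*D
S(w, t) = -14*w
(-3719 - 3638)/(S(39, -25) + u) = (-3719 - 3638)/(-14*39 - 246169/27352) = -7357/(-546 - 246169/27352) = -7357/(-15180361/27352) = -7357*(-27352/15180361) = 28746952/2168623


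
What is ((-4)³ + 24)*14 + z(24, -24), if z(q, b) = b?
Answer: -584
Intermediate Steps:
((-4)³ + 24)*14 + z(24, -24) = ((-4)³ + 24)*14 - 24 = (-64 + 24)*14 - 24 = -40*14 - 24 = -560 - 24 = -584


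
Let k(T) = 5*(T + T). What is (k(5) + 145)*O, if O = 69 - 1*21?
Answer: 9360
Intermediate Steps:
O = 48 (O = 69 - 21 = 48)
k(T) = 10*T (k(T) = 5*(2*T) = 10*T)
(k(5) + 145)*O = (10*5 + 145)*48 = (50 + 145)*48 = 195*48 = 9360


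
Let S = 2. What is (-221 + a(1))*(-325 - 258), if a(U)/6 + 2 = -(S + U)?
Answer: 146333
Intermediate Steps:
a(U) = -24 - 6*U (a(U) = -12 + 6*(-(2 + U)) = -12 + 6*(-2 - U) = -12 + (-12 - 6*U) = -24 - 6*U)
(-221 + a(1))*(-325 - 258) = (-221 + (-24 - 6*1))*(-325 - 258) = (-221 + (-24 - 6))*(-583) = (-221 - 30)*(-583) = -251*(-583) = 146333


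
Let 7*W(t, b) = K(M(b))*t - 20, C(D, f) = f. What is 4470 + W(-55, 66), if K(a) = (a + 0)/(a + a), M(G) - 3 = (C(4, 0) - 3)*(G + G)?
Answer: 62485/14 ≈ 4463.2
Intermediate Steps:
M(G) = 3 - 6*G (M(G) = 3 + (0 - 3)*(G + G) = 3 - 6*G)
K(a) = ½ (K(a) = a/((2*a)) = a*(1/(2*a)) = ½)
W(t, b) = -20/7 + t/14 (W(t, b) = (t/2 - 20)/7 = (-20 + t/2)/7 = -20/7 + t/14)
4470 + W(-55, 66) = 4470 + (-20/7 + (1/14)*(-55)) = 4470 + (-20/7 - 55/14) = 4470 - 95/14 = 62485/14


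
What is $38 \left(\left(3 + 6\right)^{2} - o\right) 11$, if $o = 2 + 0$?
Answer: $33022$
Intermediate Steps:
$o = 2$
$38 \left(\left(3 + 6\right)^{2} - o\right) 11 = 38 \left(\left(3 + 6\right)^{2} - 2\right) 11 = 38 \left(9^{2} - 2\right) 11 = 38 \left(81 - 2\right) 11 = 38 \cdot 79 \cdot 11 = 3002 \cdot 11 = 33022$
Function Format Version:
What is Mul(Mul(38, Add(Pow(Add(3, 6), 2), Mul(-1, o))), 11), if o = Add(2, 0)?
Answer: 33022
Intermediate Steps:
o = 2
Mul(Mul(38, Add(Pow(Add(3, 6), 2), Mul(-1, o))), 11) = Mul(Mul(38, Add(Pow(Add(3, 6), 2), Mul(-1, 2))), 11) = Mul(Mul(38, Add(Pow(9, 2), -2)), 11) = Mul(Mul(38, Add(81, -2)), 11) = Mul(Mul(38, 79), 11) = Mul(3002, 11) = 33022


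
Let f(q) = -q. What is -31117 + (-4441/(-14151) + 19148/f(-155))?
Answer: -67980531682/2193405 ≈ -30993.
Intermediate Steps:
-31117 + (-4441/(-14151) + 19148/f(-155)) = -31117 + (-4441/(-14151) + 19148/((-1*(-155)))) = -31117 + (-4441*(-1/14151) + 19148/155) = -31117 + (4441/14151 + 19148*(1/155)) = -31117 + (4441/14151 + 19148/155) = -31117 + 271651703/2193405 = -67980531682/2193405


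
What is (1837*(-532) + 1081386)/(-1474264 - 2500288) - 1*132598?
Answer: -263508875099/1987276 ≈ -1.3260e+5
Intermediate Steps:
(1837*(-532) + 1081386)/(-1474264 - 2500288) - 1*132598 = (-977284 + 1081386)/(-3974552) - 132598 = 104102*(-1/3974552) - 132598 = -52051/1987276 - 132598 = -263508875099/1987276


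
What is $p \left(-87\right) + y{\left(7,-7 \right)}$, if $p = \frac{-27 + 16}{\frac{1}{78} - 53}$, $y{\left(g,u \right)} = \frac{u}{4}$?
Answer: $- \frac{327515}{16532} \approx -19.811$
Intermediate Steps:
$y{\left(g,u \right)} = \frac{u}{4}$ ($y{\left(g,u \right)} = u \frac{1}{4} = \frac{u}{4}$)
$p = \frac{858}{4133}$ ($p = - \frac{11}{\frac{1}{78} - 53} = - \frac{11}{- \frac{4133}{78}} = \left(-11\right) \left(- \frac{78}{4133}\right) = \frac{858}{4133} \approx 0.2076$)
$p \left(-87\right) + y{\left(7,-7 \right)} = \frac{858}{4133} \left(-87\right) + \frac{1}{4} \left(-7\right) = - \frac{74646}{4133} - \frac{7}{4} = - \frac{327515}{16532}$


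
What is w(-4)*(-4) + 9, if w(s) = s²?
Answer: -55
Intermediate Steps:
w(-4)*(-4) + 9 = (-4)²*(-4) + 9 = 16*(-4) + 9 = -64 + 9 = -55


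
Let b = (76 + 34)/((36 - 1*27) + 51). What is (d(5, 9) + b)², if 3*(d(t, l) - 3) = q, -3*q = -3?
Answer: 961/36 ≈ 26.694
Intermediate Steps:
q = 1 (q = -⅓*(-3) = 1)
d(t, l) = 10/3 (d(t, l) = 3 + (⅓)*1 = 3 + ⅓ = 10/3)
b = 11/6 (b = 110/((36 - 27) + 51) = 110/(9 + 51) = 110/60 = 110*(1/60) = 11/6 ≈ 1.8333)
(d(5, 9) + b)² = (10/3 + 11/6)² = (31/6)² = 961/36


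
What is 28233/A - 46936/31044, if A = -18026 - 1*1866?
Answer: -452529041/154381812 ≈ -2.9312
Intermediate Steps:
A = -19892 (A = -18026 - 1866 = -19892)
28233/A - 46936/31044 = 28233/(-19892) - 46936/31044 = 28233*(-1/19892) - 46936*1/31044 = -28233/19892 - 11734/7761 = -452529041/154381812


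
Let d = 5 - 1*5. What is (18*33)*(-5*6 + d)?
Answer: -17820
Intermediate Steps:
d = 0 (d = 5 - 5 = 0)
(18*33)*(-5*6 + d) = (18*33)*(-5*6 + 0) = 594*(-30 + 0) = 594*(-30) = -17820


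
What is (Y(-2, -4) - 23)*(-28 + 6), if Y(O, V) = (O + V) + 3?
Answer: 572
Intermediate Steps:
Y(O, V) = 3 + O + V
(Y(-2, -4) - 23)*(-28 + 6) = ((3 - 2 - 4) - 23)*(-28 + 6) = (-3 - 23)*(-22) = -26*(-22) = 572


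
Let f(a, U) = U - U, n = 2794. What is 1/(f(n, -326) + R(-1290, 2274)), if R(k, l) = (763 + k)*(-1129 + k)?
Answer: 1/1274813 ≈ 7.8443e-7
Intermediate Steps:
f(a, U) = 0
R(k, l) = (-1129 + k)*(763 + k)
1/(f(n, -326) + R(-1290, 2274)) = 1/(0 + (-861427 + (-1290)² - 366*(-1290))) = 1/(0 + (-861427 + 1664100 + 472140)) = 1/(0 + 1274813) = 1/1274813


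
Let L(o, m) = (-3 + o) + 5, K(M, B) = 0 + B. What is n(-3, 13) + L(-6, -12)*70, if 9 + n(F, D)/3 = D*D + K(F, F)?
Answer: 191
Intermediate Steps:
K(M, B) = B
n(F, D) = -27 + 3*F + 3*D² (n(F, D) = -27 + 3*(D*D + F) = -27 + 3*(D² + F) = -27 + 3*(F + D²) = -27 + (3*F + 3*D²) = -27 + 3*F + 3*D²)
L(o, m) = 2 + o
n(-3, 13) + L(-6, -12)*70 = (-27 + 3*(-3) + 3*13²) + (2 - 6)*70 = (-27 - 9 + 3*169) - 4*70 = (-27 - 9 + 507) - 280 = 471 - 280 = 191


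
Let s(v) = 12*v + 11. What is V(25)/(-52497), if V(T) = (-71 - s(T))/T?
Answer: 382/1312425 ≈ 0.00029106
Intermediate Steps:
s(v) = 11 + 12*v
V(T) = (-82 - 12*T)/T (V(T) = (-71 - (11 + 12*T))/T = (-71 + (-11 - 12*T))/T = (-82 - 12*T)/T)
V(25)/(-52497) = (-12 - 82/25)/(-52497) = (-12 - 82*1/25)*(-1/52497) = (-12 - 82/25)*(-1/52497) = -382/25*(-1/52497) = 382/1312425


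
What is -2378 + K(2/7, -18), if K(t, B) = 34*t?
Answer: -16578/7 ≈ -2368.3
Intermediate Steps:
-2378 + K(2/7, -18) = -2378 + 34*(2/7) = -2378 + 68/7 = -16578/7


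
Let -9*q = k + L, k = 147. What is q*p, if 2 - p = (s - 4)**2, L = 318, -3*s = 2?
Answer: 27590/27 ≈ 1021.9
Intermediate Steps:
s = -2/3 (s = -1/3*2 = -2/3 ≈ -0.66667)
q = -155/3 (q = -(147 + 318)/9 = -1/9*465 = -155/3 ≈ -51.667)
p = -178/9 (p = 2 - (-2/3 - 4)**2 = 2 - (-14/3)**2 = 2 - 1*196/9 = 2 - 196/9 = -178/9 ≈ -19.778)
q*p = -155/3*(-178/9) = 27590/27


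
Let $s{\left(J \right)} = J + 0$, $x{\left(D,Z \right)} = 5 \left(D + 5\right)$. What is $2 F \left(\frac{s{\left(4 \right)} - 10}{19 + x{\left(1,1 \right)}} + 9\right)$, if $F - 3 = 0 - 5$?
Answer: $- \frac{1740}{49} \approx -35.51$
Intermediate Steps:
$x{\left(D,Z \right)} = 25 + 5 D$ ($x{\left(D,Z \right)} = 5 \left(5 + D\right) = 25 + 5 D$)
$s{\left(J \right)} = J$
$F = -2$ ($F = 3 + \left(0 - 5\right) = 3 - 5 = -2$)
$2 F \left(\frac{s{\left(4 \right)} - 10}{19 + x{\left(1,1 \right)}} + 9\right) = 2 \left(-2\right) \left(\frac{4 - 10}{19 + \left(25 + 5 \cdot 1\right)} + 9\right) = - 4 \left(- \frac{6}{19 + \left(25 + 5\right)} + 9\right) = - 4 \left(- \frac{6}{19 + 30} + 9\right) = - 4 \left(- \frac{6}{49} + 9\right) = \left(-4\right) \frac{435}{49} = - \frac{1740}{49}$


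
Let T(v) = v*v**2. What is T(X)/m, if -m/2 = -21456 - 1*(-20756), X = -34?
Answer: -4913/175 ≈ -28.074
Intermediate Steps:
T(v) = v**3
m = 1400 (m = -2*(-21456 - 1*(-20756)) = -2*(-21456 + 20756) = -2*(-700) = 1400)
T(X)/m = (-34)**3/1400 = -39304*1/1400 = -4913/175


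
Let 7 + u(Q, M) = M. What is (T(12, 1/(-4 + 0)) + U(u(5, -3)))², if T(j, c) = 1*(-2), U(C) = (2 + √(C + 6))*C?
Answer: 84 + 880*I ≈ 84.0 + 880.0*I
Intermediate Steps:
u(Q, M) = -7 + M
U(C) = C*(2 + √(6 + C)) (U(C) = (2 + √(6 + C))*C = C*(2 + √(6 + C)))
T(j, c) = -2
(T(12, 1/(-4 + 0)) + U(u(5, -3)))² = (-2 + (-7 - 3)*(2 + √(6 + (-7 - 3))))² = (-2 - 10*(2 + √(6 - 10)))² = (-2 - 10*(2 + √(-4)))² = (-2 - 10*(2 + 2*I))² = (-2 + (-20 - 20*I))² = (-22 - 20*I)²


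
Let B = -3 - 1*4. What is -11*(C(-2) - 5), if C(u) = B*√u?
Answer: 55 + 77*I*√2 ≈ 55.0 + 108.89*I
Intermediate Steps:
B = -7 (B = -3 - 4 = -7)
C(u) = -7*√u
-11*(C(-2) - 5) = -11*(-7*I*√2 - 5) = -11*(-5 - 7*I*√2) = 55 + 77*I*√2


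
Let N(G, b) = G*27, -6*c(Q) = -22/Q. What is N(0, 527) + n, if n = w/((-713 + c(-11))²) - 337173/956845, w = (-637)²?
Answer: 390040975689/876393472400 ≈ 0.44505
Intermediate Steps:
w = 405769
c(Q) = 11/(3*Q) (c(Q) = -(-11)/(3*Q) = 11/(3*Q))
N(G, b) = 27*G
n = 390040975689/876393472400 (n = 405769/((-713 + (11/3)/(-11))²) - 337173/956845 = 405769/((-713 + (11/3)*(-1/11))²) - 337173*1/956845 = 405769/((-713 - ⅓)²) - 337173/956845 = 405769/((-2140/3)²) - 337173/956845 = 405769/(4579600/9) - 337173/956845 = 405769*(9/4579600) - 337173/956845 = 3651921/4579600 - 337173/956845 = 390040975689/876393472400 ≈ 0.44505)
N(0, 527) + n = 27*0 + 390040975689/876393472400 = 0 + 390040975689/876393472400 = 390040975689/876393472400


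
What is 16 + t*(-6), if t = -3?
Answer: 34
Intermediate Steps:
16 + t*(-6) = 16 - 3*(-6) = 16 + 18 = 34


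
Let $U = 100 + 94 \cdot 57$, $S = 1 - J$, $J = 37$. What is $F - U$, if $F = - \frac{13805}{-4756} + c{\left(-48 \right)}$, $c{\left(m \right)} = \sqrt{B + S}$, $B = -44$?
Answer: $- \frac{25944443}{4756} + 4 i \sqrt{5} \approx -5455.1 + 8.9443 i$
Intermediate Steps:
$S = -36$ ($S = 1 - 37 = -36$)
$U = 5458$ ($U = 100 + 5358 = 5458$)
$c{\left(m \right)} = 4 i \sqrt{5}$ ($c{\left(m \right)} = \sqrt{-44 - 36} = \sqrt{-80} = 4 i \sqrt{5}$)
$F = \frac{13805}{4756} + 4 i \sqrt{5}$ ($F = - \frac{13805}{-4756} + 4 i \sqrt{5} = \left(-13805\right) \left(- \frac{1}{4756}\right) + 4 i \sqrt{5} = \frac{13805}{4756} + 4 i \sqrt{5} \approx 2.9026 + 8.9443 i$)
$F - U = \left(\frac{13805}{4756} + 4 i \sqrt{5}\right) - 5458 = - \frac{25944443}{4756} + 4 i \sqrt{5}$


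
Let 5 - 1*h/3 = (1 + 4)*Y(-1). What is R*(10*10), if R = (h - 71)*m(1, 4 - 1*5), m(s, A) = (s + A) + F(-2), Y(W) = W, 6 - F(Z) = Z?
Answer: -32800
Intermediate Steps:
F(Z) = 6 - Z
m(s, A) = 8 + A + s (m(s, A) = (s + A) + (6 - 1*(-2)) = (A + s) + (6 + 2) = (A + s) + 8 = 8 + A + s)
h = 30 (h = 15 - 3*(1 + 4)*(-1) = 15 - 15*(-1) = 15 - 3*(-5) = 15 + 15 = 30)
R = -328 (R = (30 - 71)*(8 + (4 - 1*5) + 1) = -41*(8 + (4 - 5) + 1) = -41*(8 - 1 + 1) = -41*8 = -328)
R*(10*10) = -3280*10 = -328*100 = -32800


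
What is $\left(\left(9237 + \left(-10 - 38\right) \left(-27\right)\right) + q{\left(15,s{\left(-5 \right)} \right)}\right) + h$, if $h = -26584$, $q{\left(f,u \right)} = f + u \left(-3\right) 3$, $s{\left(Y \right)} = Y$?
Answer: $-15991$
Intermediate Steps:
$q{\left(f,u \right)} = f - 9 u$ ($q{\left(f,u \right)} = f + - 3 u 3 = f - 9 u$)
$\left(\left(9237 + \left(-10 - 38\right) \left(-27\right)\right) + q{\left(15,s{\left(-5 \right)} \right)}\right) + h = \left(\left(9237 + \left(-10 - 38\right) \left(-27\right)\right) + \left(15 - -45\right)\right) - 26584 = \left(\left(9237 - -1296\right) + \left(15 + 45\right)\right) - 26584 = \left(\left(9237 + 1296\right) + 60\right) - 26584 = \left(10533 + 60\right) - 26584 = 10593 - 26584 = -15991$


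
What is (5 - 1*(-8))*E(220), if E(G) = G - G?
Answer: 0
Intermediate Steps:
E(G) = 0
(5 - 1*(-8))*E(220) = (5 - 1*(-8))*0 = (5 + 8)*0 = 13*0 = 0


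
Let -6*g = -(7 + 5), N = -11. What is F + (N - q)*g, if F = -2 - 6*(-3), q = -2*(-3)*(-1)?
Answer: 6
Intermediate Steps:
q = -6 (q = 6*(-1) = -6)
F = 16 (F = -2 + 18 = 16)
g = 2 (g = -(-1)*(7 + 5)/6 = -(-1)*12/6 = -⅙*(-12) = 2)
F + (N - q)*g = 16 + (-11 - 1*(-6))*2 = 16 + (-11 + 6)*2 = 16 - 5*2 = 16 - 10 = 6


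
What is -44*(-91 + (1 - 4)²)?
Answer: 3608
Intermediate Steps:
-44*(-91 + (1 - 4)²) = -44*(-91 + (-3)²) = -44*(-91 + 9) = -44*(-82) = 3608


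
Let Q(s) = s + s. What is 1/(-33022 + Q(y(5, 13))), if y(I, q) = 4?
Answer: -1/33014 ≈ -3.0290e-5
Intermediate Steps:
Q(s) = 2*s
1/(-33022 + Q(y(5, 13))) = 1/(-33022 + 2*4) = 1/(-33022 + 8) = 1/(-33014) = -1/33014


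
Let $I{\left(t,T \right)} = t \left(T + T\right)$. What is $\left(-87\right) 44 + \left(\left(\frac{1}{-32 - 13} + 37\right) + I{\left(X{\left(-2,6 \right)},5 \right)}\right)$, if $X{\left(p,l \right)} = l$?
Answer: $- \frac{167896}{45} \approx -3731.0$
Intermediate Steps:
$I{\left(t,T \right)} = 2 T t$ ($I{\left(t,T \right)} = t 2 T = 2 T t$)
$\left(-87\right) 44 + \left(\left(\frac{1}{-32 - 13} + 37\right) + I{\left(X{\left(-2,6 \right)},5 \right)}\right) = \left(-87\right) 44 + \left(\left(\frac{1}{-32 - 13} + 37\right) + 2 \cdot 5 \cdot 6\right) = -3828 + \left(\left(\frac{1}{-45} + 37\right) + 60\right) = -3828 + \left(\left(- \frac{1}{45} + 37\right) + 60\right) = -3828 + \left(\frac{1664}{45} + 60\right) = -3828 + \frac{4364}{45} = - \frac{167896}{45}$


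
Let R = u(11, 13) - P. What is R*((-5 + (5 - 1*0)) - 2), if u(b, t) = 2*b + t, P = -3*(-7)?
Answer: -28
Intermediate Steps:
P = 21
u(b, t) = t + 2*b
R = 14 (R = (13 + 2*11) - 1*21 = (13 + 22) - 21 = 35 - 21 = 14)
R*((-5 + (5 - 1*0)) - 2) = 14*((-5 + (5 - 1*0)) - 2) = 14*((-5 + (5 + 0)) - 2) = 14*((-5 + 5) - 2) = 14*(0 - 2) = 14*(-2) = -28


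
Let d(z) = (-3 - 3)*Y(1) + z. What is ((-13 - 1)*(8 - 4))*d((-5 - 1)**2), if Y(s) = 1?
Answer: -1680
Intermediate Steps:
d(z) = -6 + z (d(z) = (-3 - 3)*1 + z = -6*1 + z = -6 + z)
((-13 - 1)*(8 - 4))*d((-5 - 1)**2) = ((-13 - 1)*(8 - 4))*(-6 + (-5 - 1)**2) = (-14*4)*(-6 + (-6)**2) = -56*(-6 + 36) = -56*30 = -1680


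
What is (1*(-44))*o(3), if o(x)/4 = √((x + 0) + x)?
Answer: -176*√6 ≈ -431.11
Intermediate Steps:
o(x) = 4*√2*√x (o(x) = 4*√((x + 0) + x) = 4*√(x + x) = 4*√(2*x) = 4*(√2*√x) = 4*√2*√x)
(1*(-44))*o(3) = (1*(-44))*(4*√2*√3) = -176*√6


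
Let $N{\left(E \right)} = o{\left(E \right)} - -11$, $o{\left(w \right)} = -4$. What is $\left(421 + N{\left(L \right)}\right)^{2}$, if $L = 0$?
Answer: $183184$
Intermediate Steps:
$N{\left(E \right)} = 7$ ($N{\left(E \right)} = -4 - -11 = -4 + 11 = 7$)
$\left(421 + N{\left(L \right)}\right)^{2} = \left(421 + 7\right)^{2} = 428^{2} = 183184$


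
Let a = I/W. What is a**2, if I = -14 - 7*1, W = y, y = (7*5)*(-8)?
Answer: 9/1600 ≈ 0.0056250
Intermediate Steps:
y = -280 (y = 35*(-8) = -280)
W = -280
I = -21 (I = -14 - 7 = -21)
a = 3/40 (a = -21/(-280) = -21*(-1/280) = 3/40 ≈ 0.075000)
a**2 = (3/40)**2 = 9/1600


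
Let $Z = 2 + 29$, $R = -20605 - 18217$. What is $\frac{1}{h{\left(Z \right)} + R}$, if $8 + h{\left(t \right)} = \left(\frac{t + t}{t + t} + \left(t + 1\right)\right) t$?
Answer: $- \frac{1}{37807} \approx -2.645 \cdot 10^{-5}$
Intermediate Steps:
$R = -38822$ ($R = -20605 - 18217 = -38822$)
$Z = 31$
$h{\left(t \right)} = -8 + t \left(2 + t\right)$ ($h{\left(t \right)} = -8 + \left(\frac{t + t}{t + t} + \left(t + 1\right)\right) t = -8 + \left(\frac{2 t}{2 t} + \left(1 + t\right)\right) t = -8 + \left(2 t \frac{1}{2 t} + \left(1 + t\right)\right) t = -8 + \left(1 + \left(1 + t\right)\right) t = -8 + \left(2 + t\right) t = -8 + t \left(2 + t\right)$)
$\frac{1}{h{\left(Z \right)} + R} = \frac{1}{\left(-8 + 31^{2} + 2 \cdot 31\right) - 38822} = \frac{1}{\left(-8 + 961 + 62\right) - 38822} = \frac{1}{1015 - 38822} = \frac{1}{-37807} = - \frac{1}{37807}$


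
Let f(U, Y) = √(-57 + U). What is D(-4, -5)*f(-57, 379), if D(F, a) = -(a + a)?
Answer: 10*I*√114 ≈ 106.77*I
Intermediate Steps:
D(F, a) = -2*a
D(-4, -5)*f(-57, 379) = (-2*(-5))*√(-57 - 57) = 10*√(-114) = 10*(I*√114) = 10*I*√114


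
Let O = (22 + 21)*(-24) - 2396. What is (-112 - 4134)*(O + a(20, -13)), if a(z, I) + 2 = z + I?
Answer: 14534058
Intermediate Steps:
a(z, I) = -2 + I + z (a(z, I) = -2 + (z + I) = -2 + (I + z) = -2 + I + z)
O = -3428 (O = 43*(-24) - 2396 = -1032 - 2396 = -3428)
(-112 - 4134)*(O + a(20, -13)) = (-112 - 4134)*(-3428 + (-2 - 13 + 20)) = -4246*(-3428 + 5) = -4246*(-3423) = 14534058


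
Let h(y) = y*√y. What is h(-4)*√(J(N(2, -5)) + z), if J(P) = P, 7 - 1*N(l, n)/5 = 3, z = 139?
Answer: -8*I*√159 ≈ -100.88*I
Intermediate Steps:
N(l, n) = 20 (N(l, n) = 35 - 5*3 = 35 - 15 = 20)
h(y) = y^(3/2)
h(-4)*√(J(N(2, -5)) + z) = (-4)^(3/2)*√(20 + 139) = (-8*I)*√159 = -8*I*√159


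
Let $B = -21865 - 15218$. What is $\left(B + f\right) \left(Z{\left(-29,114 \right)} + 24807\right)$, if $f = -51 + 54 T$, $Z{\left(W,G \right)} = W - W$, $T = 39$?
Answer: $-868939596$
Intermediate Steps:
$Z{\left(W,G \right)} = 0$
$f = 2055$ ($f = -51 + 54 \cdot 39 = -51 + 2106 = 2055$)
$B = -37083$ ($B = -21865 - 15218 = -37083$)
$\left(B + f\right) \left(Z{\left(-29,114 \right)} + 24807\right) = \left(-37083 + 2055\right) \left(0 + 24807\right) = \left(-35028\right) 24807 = -868939596$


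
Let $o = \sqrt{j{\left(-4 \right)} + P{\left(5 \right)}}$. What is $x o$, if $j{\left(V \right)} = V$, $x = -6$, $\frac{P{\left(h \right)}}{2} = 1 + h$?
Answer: $- 12 \sqrt{2} \approx -16.971$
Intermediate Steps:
$P{\left(h \right)} = 2 + 2 h$ ($P{\left(h \right)} = 2 \left(1 + h\right) = 2 + 2 h$)
$o = 2 \sqrt{2}$ ($o = \sqrt{-4 + \left(2 + 2 \cdot 5\right)} = \sqrt{-4 + \left(2 + 10\right)} = \sqrt{-4 + 12} = \sqrt{8} = 2 \sqrt{2} \approx 2.8284$)
$x o = - 6 \cdot 2 \sqrt{2} = - 12 \sqrt{2}$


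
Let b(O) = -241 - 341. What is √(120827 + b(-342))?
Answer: √120245 ≈ 346.76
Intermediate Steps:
b(O) = -582
√(120827 + b(-342)) = √(120827 - 582) = √120245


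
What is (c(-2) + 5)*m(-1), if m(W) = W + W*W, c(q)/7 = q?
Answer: 0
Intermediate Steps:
c(q) = 7*q
m(W) = W + W²
(c(-2) + 5)*m(-1) = (7*(-2) + 5)*(-(1 - 1)) = (-14 + 5)*(-1*0) = -9*0 = 0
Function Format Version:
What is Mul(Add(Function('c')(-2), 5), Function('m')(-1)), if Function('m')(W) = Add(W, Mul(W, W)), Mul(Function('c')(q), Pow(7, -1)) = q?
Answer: 0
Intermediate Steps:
Function('c')(q) = Mul(7, q)
Function('m')(W) = Add(W, Pow(W, 2))
Mul(Add(Function('c')(-2), 5), Function('m')(-1)) = Mul(Add(Mul(7, -2), 5), Mul(-1, Add(1, -1))) = Mul(Add(-14, 5), Mul(-1, 0)) = Mul(-9, 0) = 0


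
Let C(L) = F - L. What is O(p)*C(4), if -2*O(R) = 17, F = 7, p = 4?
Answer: -51/2 ≈ -25.500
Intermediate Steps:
C(L) = 7 - L
O(R) = -17/2 (O(R) = -½*17 = -17/2)
O(p)*C(4) = -17*(7 - 1*4)/2 = -17*(7 - 4)/2 = -17/2*3 = -51/2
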